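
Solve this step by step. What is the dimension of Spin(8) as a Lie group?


Spin(n) double-covers SO(n); both have Lie algebra so(n) of dimension n(n-1)/2.
n = 8
n(n-1) = 8 * 7 = 56
dim Spin(8) = 56/2 = 28


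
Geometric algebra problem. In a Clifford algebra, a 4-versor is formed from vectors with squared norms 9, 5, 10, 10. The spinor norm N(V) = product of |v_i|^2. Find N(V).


Spinor norm N(V) = |v1|^2 * |v2|^2 * ... * |v4|^2
= 9 * 5 * 10 * 10
Running product: 9, 45, 450, 4500
N(V) = 4500


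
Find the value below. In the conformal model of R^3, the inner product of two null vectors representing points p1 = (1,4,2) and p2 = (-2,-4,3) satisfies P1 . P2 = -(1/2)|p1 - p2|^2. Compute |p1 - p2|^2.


p1 - p2 = (3, 8, -1)
|p1 - p2|^2 = 3^2 + 8^2 + (-1)^2
= 9 + 64 + 1
= 74


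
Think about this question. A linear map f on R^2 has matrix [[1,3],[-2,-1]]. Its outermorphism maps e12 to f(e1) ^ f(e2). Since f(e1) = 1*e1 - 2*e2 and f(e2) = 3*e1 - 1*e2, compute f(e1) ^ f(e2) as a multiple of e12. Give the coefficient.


The outermorphism of a linear map f sends e1^e2 to f(e1)^f(e2).
f(e1) = 1*e1 - 2*e2
f(e2) = 3*e1 - 1*e2
f(e1) ^ f(e2) = (1*e1 - 2*e2) ^ (3*e1 - 1*e2)
= 1*(-1)*e12 + (-2)*3*e21
= (-1 - (-6))*e12
= 5*e12
Coefficient = 5


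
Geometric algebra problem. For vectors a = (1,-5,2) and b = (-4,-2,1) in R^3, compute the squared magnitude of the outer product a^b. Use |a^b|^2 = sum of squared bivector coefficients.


a wedge b = (a1*b2 - a2*b1)*e12 + (a1*b3 - a3*b1)*e13 + (a2*b3 - a3*b2)*e23
e12 coeff: 1*(-2) - (-5)*(-4) = -2 - 20 = -22
e13 coeff: 1*1 - 2*(-4) = 1 - (-8) = 9
e23 coeff: (-5)*1 - 2*(-2) = -5 - (-4) = -1
|a wedge b|^2 = (-22)^2 + 9^2 + (-1)^2
= 484 + 81 + 1
= 566


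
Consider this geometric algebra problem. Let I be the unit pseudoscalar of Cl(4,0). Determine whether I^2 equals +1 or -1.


The pseudoscalar I = e1...e_n (product of all n generators) of Cl(p,q) satisfies I^2 = (-1)^(q + n(n-1)/2).
p = 4, q = 0, n = p + q = 4
n(n-1)/2 = 4 * 3 / 2 = 6
Exponent = q + n(n-1)/2 = 0 + 6 = 6
I^2 = (-1)^6 = +1


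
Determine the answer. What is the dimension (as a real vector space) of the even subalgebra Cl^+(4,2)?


Even subalgebra dimension = 2^(n-1)
n = 4 + 2 = 6
2^(6 - 1) = 2^5 = 32
Verification: sum of C(6,k) for even k = 1 + 15 + 15 + 1 = 32
Result = 32


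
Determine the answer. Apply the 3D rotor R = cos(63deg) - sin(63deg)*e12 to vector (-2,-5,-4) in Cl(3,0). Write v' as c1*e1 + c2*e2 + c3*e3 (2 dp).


Rotor R = cos(63deg) - sin(63deg)*e12
Rotation angle theta = 2 * 63 = 126 degrees in the e12 plane (e1 -> e2).
The component perpendicular to the plane (e3) is invariant: v'_3 = v3 = -4.00
cos(126deg) = -0.5878, sin(126deg) = 0.8090
v'_1 = v1*cos(theta) - v2*sin(theta) = -2*(-0.5878) - (-5)*0.8090 = 5.22
v'_2 = v1*sin(theta) + v2*cos(theta) = -2*0.8090 + (-5)*(-0.5878) = 1.32
v' = 5.22*e1 + 1.32*e2 - 4.00*e3


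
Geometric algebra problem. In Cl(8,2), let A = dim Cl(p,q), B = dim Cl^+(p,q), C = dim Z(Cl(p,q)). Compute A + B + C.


n = 8 + 2 = 10
Total dim = 2^10 = 1024
Even subalgebra dim = 2^9 = 512
n is even, so center dim = 1
Sum = 1024 + 512 + 1 = 1537


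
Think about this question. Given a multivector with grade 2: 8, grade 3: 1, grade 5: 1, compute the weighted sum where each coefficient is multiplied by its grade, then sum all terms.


Grade-weighted sum = sum of grade_k * coefficient_k
2*8 = 16
3*1 = 3
5*1 = 5
Total = 16 + 3 + 5 = 24


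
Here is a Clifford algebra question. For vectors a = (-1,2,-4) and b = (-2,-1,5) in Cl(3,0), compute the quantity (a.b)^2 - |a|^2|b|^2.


a . b = (-1)*(-2) + 2*(-1) + (-4)*5
= 2 + (-2) + (-20) = -20
|a|^2 = (-1)^2 + 2^2 + (-4)^2 = 21
|b|^2 = (-2)^2 + (-1)^2 + 5^2 = 30
(a.b)^2 = (-20)^2 = 400
|a|^2 * |b|^2 = 21 * 30 = 630
Result = 400 - 630 = -230


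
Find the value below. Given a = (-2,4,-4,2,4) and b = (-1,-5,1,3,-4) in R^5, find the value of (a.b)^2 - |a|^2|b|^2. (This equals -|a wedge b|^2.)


a . b = (-2)*(-1) + 4*(-5) + (-4)*1 + 2*3 + 4*(-4)
= 2 + (-20) + (-4) + 6 + (-16) = -32
|a|^2 = (-2)^2 + 4^2 + (-4)^2 + 2^2 + 4^2 = 56
|b|^2 = (-1)^2 + (-5)^2 + 1^2 + 3^2 + (-4)^2 = 52
(a.b)^2 = (-32)^2 = 1024
|a|^2 * |b|^2 = 56 * 52 = 2912
Result = 1024 - 2912 = -1888


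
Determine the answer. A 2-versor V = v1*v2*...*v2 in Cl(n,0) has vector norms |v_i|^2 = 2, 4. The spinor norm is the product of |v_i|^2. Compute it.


Spinor norm N(V) = |v1|^2 * |v2|^2 * ... * |v2|^2
= 2 * 4
Running product: 2, 8
N(V) = 8


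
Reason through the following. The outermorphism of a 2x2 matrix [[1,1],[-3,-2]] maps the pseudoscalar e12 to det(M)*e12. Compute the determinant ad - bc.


The outermorphism of a linear map f sends e1^e2 to f(e1)^f(e2).
f(e1) = 1*e1 - 3*e2
f(e2) = 1*e1 - 2*e2
f(e1) ^ f(e2) = (1*e1 - 3*e2) ^ (1*e1 - 2*e2)
= 1*(-2)*e12 + (-3)*1*e21
= (-2 - (-3))*e12
= 1*e12
Coefficient = 1


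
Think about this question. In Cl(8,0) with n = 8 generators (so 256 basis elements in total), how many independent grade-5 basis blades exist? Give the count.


Number of grade-k basis blades in Cl(p,q) with n = p + q is C(n, k).
n = 8 + 0 = 8
C(8, 5) = 8! / (5! * 3!)
= 40320 / (120 * 6)
= 56


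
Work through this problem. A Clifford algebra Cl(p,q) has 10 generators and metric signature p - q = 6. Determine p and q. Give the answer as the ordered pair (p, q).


We need p + q = 10 and p - q = 6.
Adding: 2p = 10 + 6 = 16, so p = 8.
Then q = 10 - 8 = 2.
(p, q) = (8, 2)


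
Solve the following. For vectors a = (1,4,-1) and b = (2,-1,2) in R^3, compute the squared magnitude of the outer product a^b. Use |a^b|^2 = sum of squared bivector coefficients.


a wedge b = (a1*b2 - a2*b1)*e12 + (a1*b3 - a3*b1)*e13 + (a2*b3 - a3*b2)*e23
e12 coeff: 1*(-1) - 4*2 = -1 - 8 = -9
e13 coeff: 1*2 - (-1)*2 = 2 - (-2) = 4
e23 coeff: 4*2 - (-1)*(-1) = 8 - 1 = 7
|a wedge b|^2 = (-9)^2 + 4^2 + 7^2
= 81 + 16 + 49
= 146


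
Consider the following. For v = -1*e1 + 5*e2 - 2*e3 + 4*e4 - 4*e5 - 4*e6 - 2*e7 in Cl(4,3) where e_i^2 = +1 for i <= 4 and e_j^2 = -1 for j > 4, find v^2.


v^2 = sum of c_i^2 * e_i^2
Positive signature terms (e_i^2 = +1): (-1)^2 + 5^2 + (-2)^2 + 4^2 = 46
Negative signature terms (e_j^2 = -1): (-4)^2 + (-4)^2 + (-2)^2 = 36
v^2 = 46 - 36 = 10


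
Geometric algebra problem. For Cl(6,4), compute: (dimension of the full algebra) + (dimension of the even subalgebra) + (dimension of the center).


n = 6 + 4 = 10
Total dim = 2^10 = 1024
Even subalgebra dim = 2^9 = 512
n is even, so center dim = 1
Sum = 1024 + 512 + 1 = 1537


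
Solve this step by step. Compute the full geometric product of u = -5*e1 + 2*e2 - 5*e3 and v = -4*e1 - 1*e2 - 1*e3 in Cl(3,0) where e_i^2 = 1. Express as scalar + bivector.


In Cl(3,0): e_i^2 = 1, e_ie_j = -e_je_i for i != j.
Scalar part = u . v = (-5)*(-4) + 2*(-1) + (-5)*(-1)
= 20 + (-2) + 5 = 23
e12 coeff = (-5)*(-1) - 2*(-4) = 5 - (-8) = 13
e13 coeff = (-5)*(-1) - (-5)*(-4) = 5 - 20 = -15
e23 coeff = 2*(-1) - (-5)*(-1) = -2 - 5 = -7
uv = 23 + 13*e12 - 15*e13 - 7*e23


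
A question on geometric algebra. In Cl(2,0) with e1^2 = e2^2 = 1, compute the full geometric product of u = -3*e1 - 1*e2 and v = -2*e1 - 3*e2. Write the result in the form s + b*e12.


Expand: (-3*e1 - 1*e2)(-2*e1 - 3*e2)
= (-3)*(-2)*e1e1 + (-3)*(-3)*e1e2 + (-1)*(-2)*e2e1 + (-1)*(-3)*e2e2
Using e1^2 = e2^2 = 1, e2e1 = -e1e2:
Scalar part s = (-3)*(-2) + (-1)*(-3) = 6 + 3 = 9
Bivector part b = (-3)*(-3) - (-1)*(-2) = 9 - 2 = 7
uv = 9 + 7*e12


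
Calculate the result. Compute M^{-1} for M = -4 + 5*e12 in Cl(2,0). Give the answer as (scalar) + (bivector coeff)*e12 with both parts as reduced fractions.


M = -4 + 5*e12, where e12^2 = -1.
Since M commutes with its reverse ~M = a - b*e12, M * ~M = a^2 - b^2*e12^2 = a^2 + b^2.
So M^{-1} = ~M / (a^2 + b^2) = (a - b*e12)/(a^2 + b^2).
a^2 + b^2 = 16 + 25 = 41
Scalar part = -4/41 = -4/41
Bivector coeff = -5/41 = -5/41
M^{-1} = -4/41 - 5/41*e12


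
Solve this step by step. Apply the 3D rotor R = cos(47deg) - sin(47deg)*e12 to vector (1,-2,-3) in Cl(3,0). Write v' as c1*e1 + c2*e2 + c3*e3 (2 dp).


Rotor R = cos(47deg) - sin(47deg)*e12
Rotation angle theta = 2 * 47 = 94 degrees in the e12 plane (e1 -> e2).
The component perpendicular to the plane (e3) is invariant: v'_3 = v3 = -3.00
cos(94deg) = -0.0698, sin(94deg) = 0.9976
v'_1 = v1*cos(theta) - v2*sin(theta) = 1*(-0.0698) - (-2)*0.9976 = 1.93
v'_2 = v1*sin(theta) + v2*cos(theta) = 1*0.9976 + (-2)*(-0.0698) = 1.14
v' = 1.93*e1 + 1.14*e2 - 3.00*e3


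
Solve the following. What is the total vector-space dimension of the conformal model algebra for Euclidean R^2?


The conformal model of R^2 uses Cl(3,1): the 2 Euclidean generators plus two extra orthogonal generators e+ (e+^2 = +1) and e- (e-^2 = -1), from which the null vectors e0, einf are built.
Number of generators m = 2 + 2 = 4.
dim Cl(p,q) = 2^m = 2^4 = 16


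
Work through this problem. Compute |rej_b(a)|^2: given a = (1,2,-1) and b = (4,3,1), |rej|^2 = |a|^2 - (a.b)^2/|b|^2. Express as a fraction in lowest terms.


|a|^2 = 1^2 + 2^2 + (-1)^2 = 6
|b|^2 = 4^2 + 3^2 + 1^2 = 26
a . b = 1*4 + 2*3 + (-1)*1 = 9
(a.b)^2 = 9^2 = 81
|rej|^2 = 6 - 81/26
= (156 - 81)/26
= 75/26
In lowest terms: 75/26


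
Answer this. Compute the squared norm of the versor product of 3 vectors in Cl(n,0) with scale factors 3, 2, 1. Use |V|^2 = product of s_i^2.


Each vector v_i has |v_i|^2 = s_i^2
Squared scales: 3^2 = 9, 2^2 = 4, 1^2 = 1
|V|^2 = 9 * 4 * 1
= 36


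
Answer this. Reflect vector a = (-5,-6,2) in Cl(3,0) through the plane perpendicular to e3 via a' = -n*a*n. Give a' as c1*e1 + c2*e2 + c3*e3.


Reflection formula: a' = -n*a*n, with n = e3 (unit vector, n^2 = 1).
For reflection through hyperplane perp to e3:
The component along e3 flips sign, others stay.
a = (-5, -6, 2)
a' = (-5, -6, -2)
a' = -5*e1 - 6*e2 - 2*e3


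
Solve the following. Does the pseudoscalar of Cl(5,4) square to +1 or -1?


The pseudoscalar I = e1...e_n (product of all n generators) of Cl(p,q) satisfies I^2 = (-1)^(q + n(n-1)/2).
p = 5, q = 4, n = p + q = 9
n(n-1)/2 = 9 * 8 / 2 = 36
Exponent = q + n(n-1)/2 = 4 + 36 = 40
I^2 = (-1)^40 = +1


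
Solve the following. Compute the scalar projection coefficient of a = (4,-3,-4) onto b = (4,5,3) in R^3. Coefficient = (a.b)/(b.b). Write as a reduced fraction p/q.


Projection coefficient = (a . b) / (b . b)
a . b = 4*4 + (-3)*5 + (-4)*3
= 16 + (-15) + (-12) = -11
b . b = 4^2 + 5^2 + 3^2
= 16 + 25 + 9 = 50
Coefficient = -11/50
In lowest terms: -11/50


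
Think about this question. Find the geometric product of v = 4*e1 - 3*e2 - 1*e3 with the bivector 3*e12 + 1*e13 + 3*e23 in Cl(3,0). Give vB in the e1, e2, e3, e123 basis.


vB has grade-1 (vector) and grade-3 (trivector) parts: vB = (v _| B) + (v ^ B).
Vector part <vB>_1:
  e1: -v2*b12 - v3*b13 = -(-3)*(3) - (-1)*(1) = 10
  e2: v1*b12 - v3*b23 = (4)*(3) - (-1)*(3) = 15
  e3: v1*b13 + v2*b23 = (4)*(1) + (-3)*(3) = -5
Trivector part <vB>_3:
  e123: v1*b23 - v2*b13 + v3*b12 = (4)*(3) - (-3)*(1) + (-1)*(3) = 12
vB = 10*e1 + 15*e2 - 5*e3 + 12*e123


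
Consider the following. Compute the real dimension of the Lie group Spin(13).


Spin(n) double-covers SO(n); both have Lie algebra so(n) of dimension n(n-1)/2.
n = 13
n(n-1) = 13 * 12 = 156
dim Spin(13) = 156/2 = 78


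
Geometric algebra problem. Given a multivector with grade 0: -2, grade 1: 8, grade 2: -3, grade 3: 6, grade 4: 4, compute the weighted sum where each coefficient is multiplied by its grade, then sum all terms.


Grade-weighted sum = sum of grade_k * coefficient_k
0*(-2) = 0
1*8 = 8
2*(-3) = -6
3*6 = 18
4*4 = 16
Total = 0 + 8 + (-6) + 18 + 16 = 36


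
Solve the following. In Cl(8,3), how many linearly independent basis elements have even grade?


Even subalgebra dimension = 2^(n-1)
n = 8 + 3 = 11
2^(11 - 1) = 2^10 = 1024
Verification: sum of C(11,k) for even k = 1 + 55 + 330 + 462 + 165 + 11 = 1024
Result = 1024


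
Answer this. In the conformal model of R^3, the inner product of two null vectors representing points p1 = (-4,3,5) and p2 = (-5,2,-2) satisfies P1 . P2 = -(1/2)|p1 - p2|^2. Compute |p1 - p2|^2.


p1 - p2 = (1, 1, 7)
|p1 - p2|^2 = 1^2 + 1^2 + 7^2
= 1 + 1 + 49
= 51


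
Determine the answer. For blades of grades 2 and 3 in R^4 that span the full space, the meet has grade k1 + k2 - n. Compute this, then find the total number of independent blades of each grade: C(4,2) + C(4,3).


Meet grade = grade(A) + grade(B) - n
= 2 + 3 - 4 = 1
C(4,2) = 6
C(4,3) = 4
dim_A + dim_B = 6 + 4 = 10


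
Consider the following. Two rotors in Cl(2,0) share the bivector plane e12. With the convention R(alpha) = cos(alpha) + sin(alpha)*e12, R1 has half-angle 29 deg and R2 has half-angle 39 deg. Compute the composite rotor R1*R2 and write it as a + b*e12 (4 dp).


Same-plane rotors commute and their half-angles add:
R1*R2 = cos(a1 + a2) + sin(a1 + a2)*e12.
a1 + a2 = 29 + 39 = 68 deg
cos(68 deg) = 0.3746
sin(68 deg) = 0.9272
R1*R2 = 0.3746 + 0.9272*e12


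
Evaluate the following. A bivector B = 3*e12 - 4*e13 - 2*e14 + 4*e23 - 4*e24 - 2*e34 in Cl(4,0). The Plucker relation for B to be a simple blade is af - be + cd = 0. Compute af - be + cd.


Plucker relation: af - be + cd
a*f = 3*(-2) = -6
b*e = (-4)*(-4) = 16
c*d = (-2)*4 = -8
af - be + cd = -6 - 16 + (-8)
= -30


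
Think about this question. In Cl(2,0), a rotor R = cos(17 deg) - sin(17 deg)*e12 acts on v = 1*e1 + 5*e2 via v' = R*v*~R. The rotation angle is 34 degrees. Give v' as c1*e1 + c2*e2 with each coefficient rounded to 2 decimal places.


Rotor R = cos(17deg) - sin(17deg)*e12
Rotation angle theta = 2 * 17 = 34 degrees
v' = R*v*~R rotates v by theta.
cos(34deg) = 0.8290, sin(34deg) = 0.5592
v'_1 = 1*cos(34deg) - 5*sin(34deg)
= 1*0.8290 - 5*0.5592
= -1.97
v'_2 = 1*sin(34deg) + 5*cos(34deg)
= 1*0.5592 + 5*0.8290
= 4.70
v' = -1.97*e1 + 4.70*e2


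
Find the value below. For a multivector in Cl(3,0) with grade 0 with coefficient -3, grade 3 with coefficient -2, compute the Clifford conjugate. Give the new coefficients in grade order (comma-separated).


Clifford conjugate sign for grade k: (-1)^(k(k+1)/2)
Grade 0: (-1)^(0*1/2) = (-1)^0 = 1, coeff -3 -> -3
Grade 3: (-1)^(3*4/2) = (-1)^6 = 1, coeff -2 -> -2
Conjugated coefficients: -3, -2


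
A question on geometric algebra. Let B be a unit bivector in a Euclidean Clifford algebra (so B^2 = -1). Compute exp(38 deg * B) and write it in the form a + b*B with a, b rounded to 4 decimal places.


For a unit bivector B with B^2 = -1, the exponential series gives
e^(theta*B) = cos(theta) + sin(theta)*B (the GA analogue of Euler's formula).
theta = 38 degrees = 0.663225 rad
cos(38 deg) = 0.7880
sin(38 deg) = 0.6157
exp(theta*B) = 0.7880 + 0.6157*B


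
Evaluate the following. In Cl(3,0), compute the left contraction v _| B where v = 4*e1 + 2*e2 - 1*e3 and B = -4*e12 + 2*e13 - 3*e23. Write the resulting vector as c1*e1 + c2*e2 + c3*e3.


Left contraction v _| B = <vB>_1 (grade-1 part of the geometric product vB).
Using e1_|e12 = e2, e2_|e12 = -e1, e1_|e13 = e3, e3_|e13 = -e1, e2_|e23 = e3, e3_|e23 = -e2:
e1 coeff: -v2*b12 - v3*b13 = -(2)*(-4) - (-1)*(2) = 10
e2 coeff: v1*b12 - v3*b23 = (4)*(-4) - (-1)*(-3) = -19
e3 coeff: v1*b13 + v2*b23 = (4)*(2) + (2)*(-3) = 2
v _| B = 10*e1 - 19*e2 + 2*e3


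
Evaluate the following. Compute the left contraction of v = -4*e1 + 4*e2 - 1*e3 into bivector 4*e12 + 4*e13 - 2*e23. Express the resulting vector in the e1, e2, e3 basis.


Left contraction v _| B = <vB>_1 (grade-1 part of the geometric product vB).
Using e1_|e12 = e2, e2_|e12 = -e1, e1_|e13 = e3, e3_|e13 = -e1, e2_|e23 = e3, e3_|e23 = -e2:
e1 coeff: -v2*b12 - v3*b13 = -(4)*(4) - (-1)*(4) = -12
e2 coeff: v1*b12 - v3*b23 = (-4)*(4) - (-1)*(-2) = -18
e3 coeff: v1*b13 + v2*b23 = (-4)*(4) + (4)*(-2) = -24
v _| B = -12*e1 - 18*e2 - 24*e3


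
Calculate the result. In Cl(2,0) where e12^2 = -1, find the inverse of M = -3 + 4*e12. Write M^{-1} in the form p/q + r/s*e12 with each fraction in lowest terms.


M = -3 + 4*e12, where e12^2 = -1.
Since M commutes with its reverse ~M = a - b*e12, M * ~M = a^2 - b^2*e12^2 = a^2 + b^2.
So M^{-1} = ~M / (a^2 + b^2) = (a - b*e12)/(a^2 + b^2).
a^2 + b^2 = 9 + 16 = 25
Scalar part = -3/25 = -3/25
Bivector coeff = -4/25 = -4/25
M^{-1} = -3/25 - 4/25*e12


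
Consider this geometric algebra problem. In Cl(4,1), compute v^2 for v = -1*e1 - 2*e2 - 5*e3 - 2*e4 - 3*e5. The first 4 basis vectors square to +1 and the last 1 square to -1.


v^2 = sum of c_i^2 * e_i^2
Positive signature terms (e_i^2 = +1): (-1)^2 + (-2)^2 + (-5)^2 + (-2)^2 = 34
Negative signature terms (e_j^2 = -1): (-3)^2 = 9
v^2 = 34 - 9 = 25


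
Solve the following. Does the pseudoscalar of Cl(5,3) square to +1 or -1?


The pseudoscalar I = e1...e_n (product of all n generators) of Cl(p,q) satisfies I^2 = (-1)^(q + n(n-1)/2).
p = 5, q = 3, n = p + q = 8
n(n-1)/2 = 8 * 7 / 2 = 28
Exponent = q + n(n-1)/2 = 3 + 28 = 31
I^2 = (-1)^31 = -1


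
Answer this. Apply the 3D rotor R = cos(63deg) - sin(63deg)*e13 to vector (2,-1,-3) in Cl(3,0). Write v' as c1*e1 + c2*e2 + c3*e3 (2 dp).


Rotor R = cos(63deg) - sin(63deg)*e13
Rotation angle theta = 2 * 63 = 126 degrees in the e13 plane (e1 -> e3).
The component perpendicular to the plane (e2) is invariant: v'_2 = v2 = -1.00
cos(126deg) = -0.5878, sin(126deg) = 0.8090
v'_1 = v1*cos(theta) - v3*sin(theta) = 2*(-0.5878) - (-3)*0.8090 = 1.25
v'_3 = v1*sin(theta) + v3*cos(theta) = 2*0.8090 + (-3)*(-0.5878) = 3.38
v' = 1.25*e1 - 1.00*e2 + 3.38*e3


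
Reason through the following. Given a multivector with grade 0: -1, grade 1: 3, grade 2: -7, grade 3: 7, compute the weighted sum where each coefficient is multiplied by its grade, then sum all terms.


Grade-weighted sum = sum of grade_k * coefficient_k
0*(-1) = 0
1*3 = 3
2*(-7) = -14
3*7 = 21
Total = 0 + 3 + (-14) + 21 = 10


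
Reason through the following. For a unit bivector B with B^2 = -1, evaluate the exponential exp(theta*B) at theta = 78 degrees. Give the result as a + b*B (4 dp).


For a unit bivector B with B^2 = -1, the exponential series gives
e^(theta*B) = cos(theta) + sin(theta)*B (the GA analogue of Euler's formula).
theta = 78 degrees = 1.361357 rad
cos(78 deg) = 0.2079
sin(78 deg) = 0.9781
exp(theta*B) = 0.2079 + 0.9781*B


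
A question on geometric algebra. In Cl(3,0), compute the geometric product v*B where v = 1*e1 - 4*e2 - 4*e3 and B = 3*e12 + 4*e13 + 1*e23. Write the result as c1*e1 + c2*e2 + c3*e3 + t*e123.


vB has grade-1 (vector) and grade-3 (trivector) parts: vB = (v _| B) + (v ^ B).
Vector part <vB>_1:
  e1: -v2*b12 - v3*b13 = -(-4)*(3) - (-4)*(4) = 28
  e2: v1*b12 - v3*b23 = (1)*(3) - (-4)*(1) = 7
  e3: v1*b13 + v2*b23 = (1)*(4) + (-4)*(1) = 0
Trivector part <vB>_3:
  e123: v1*b23 - v2*b13 + v3*b12 = (1)*(1) - (-4)*(4) + (-4)*(3) = 5
vB = 28*e1 + 7*e2 + 0*e3 + 5*e123


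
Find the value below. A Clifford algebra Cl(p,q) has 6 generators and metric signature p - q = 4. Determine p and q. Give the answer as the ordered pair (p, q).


We need p + q = 6 and p - q = 4.
Adding: 2p = 6 + 4 = 10, so p = 5.
Then q = 6 - 5 = 1.
(p, q) = (5, 1)


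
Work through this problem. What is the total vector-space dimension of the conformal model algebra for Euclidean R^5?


The conformal model of R^5 uses Cl(6,1): the 5 Euclidean generators plus two extra orthogonal generators e+ (e+^2 = +1) and e- (e-^2 = -1), from which the null vectors e0, einf are built.
Number of generators m = 5 + 2 = 7.
dim Cl(p,q) = 2^m = 2^7 = 128


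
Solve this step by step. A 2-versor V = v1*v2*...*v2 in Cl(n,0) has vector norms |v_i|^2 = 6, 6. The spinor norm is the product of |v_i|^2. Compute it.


Spinor norm N(V) = |v1|^2 * |v2|^2 * ... * |v2|^2
= 6 * 6
Running product: 6, 36
N(V) = 36


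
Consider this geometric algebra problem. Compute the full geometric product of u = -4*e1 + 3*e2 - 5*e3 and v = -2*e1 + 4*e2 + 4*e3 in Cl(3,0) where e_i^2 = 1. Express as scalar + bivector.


In Cl(3,0): e_i^2 = 1, e_ie_j = -e_je_i for i != j.
Scalar part = u . v = (-4)*(-2) + 3*4 + (-5)*4
= 8 + 12 + (-20) = 0
e12 coeff = (-4)*4 - 3*(-2) = -16 - (-6) = -10
e13 coeff = (-4)*4 - (-5)*(-2) = -16 - 10 = -26
e23 coeff = 3*4 - (-5)*4 = 12 - (-20) = 32
uv = 0 - 10*e12 - 26*e13 + 32*e23


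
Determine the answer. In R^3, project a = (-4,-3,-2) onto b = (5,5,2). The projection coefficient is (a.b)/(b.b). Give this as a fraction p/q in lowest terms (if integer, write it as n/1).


Projection coefficient = (a . b) / (b . b)
a . b = (-4)*5 + (-3)*5 + (-2)*2
= -20 + (-15) + (-4) = -39
b . b = 5^2 + 5^2 + 2^2
= 25 + 25 + 4 = 54
Coefficient = -39/54
In lowest terms: -13/18


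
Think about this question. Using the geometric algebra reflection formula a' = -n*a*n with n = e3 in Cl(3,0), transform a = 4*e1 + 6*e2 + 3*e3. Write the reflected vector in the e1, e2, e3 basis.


Reflection formula: a' = -n*a*n, with n = e3 (unit vector, n^2 = 1).
For reflection through hyperplane perp to e3:
The component along e3 flips sign, others stay.
a = (4, 6, 3)
a' = (4, 6, -3)
a' = 4*e1 + 6*e2 - 3*e3


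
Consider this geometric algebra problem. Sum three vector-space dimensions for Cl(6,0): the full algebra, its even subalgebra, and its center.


n = 6 + 0 = 6
Total dim = 2^6 = 64
Even subalgebra dim = 2^5 = 32
n is even, so center dim = 1
Sum = 64 + 32 + 1 = 97


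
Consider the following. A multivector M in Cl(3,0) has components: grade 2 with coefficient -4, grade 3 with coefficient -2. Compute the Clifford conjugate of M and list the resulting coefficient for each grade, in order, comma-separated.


Clifford conjugate sign for grade k: (-1)^(k(k+1)/2)
Grade 2: (-1)^(2*3/2) = (-1)^3 = -1, coeff -4 -> 4
Grade 3: (-1)^(3*4/2) = (-1)^6 = 1, coeff -2 -> -2
Conjugated coefficients: 4, -2


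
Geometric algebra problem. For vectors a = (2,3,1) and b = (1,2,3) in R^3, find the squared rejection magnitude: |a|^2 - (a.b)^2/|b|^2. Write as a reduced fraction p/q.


|a|^2 = 2^2 + 3^2 + 1^2 = 14
|b|^2 = 1^2 + 2^2 + 3^2 = 14
a . b = 2*1 + 3*2 + 1*3 = 11
(a.b)^2 = 11^2 = 121
|rej|^2 = 14 - 121/14
= (196 - 121)/14
= 75/14
In lowest terms: 75/14


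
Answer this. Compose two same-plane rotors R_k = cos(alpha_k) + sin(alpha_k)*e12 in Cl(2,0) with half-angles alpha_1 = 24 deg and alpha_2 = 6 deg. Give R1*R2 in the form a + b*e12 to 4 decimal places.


Same-plane rotors commute and their half-angles add:
R1*R2 = cos(a1 + a2) + sin(a1 + a2)*e12.
a1 + a2 = 24 + 6 = 30 deg
cos(30 deg) = 0.8660
sin(30 deg) = 0.5000
R1*R2 = 0.8660 + 0.5000*e12


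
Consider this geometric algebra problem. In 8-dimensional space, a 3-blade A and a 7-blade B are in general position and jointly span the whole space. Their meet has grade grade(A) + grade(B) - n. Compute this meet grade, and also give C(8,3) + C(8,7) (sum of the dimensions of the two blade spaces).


Meet grade = grade(A) + grade(B) - n
= 3 + 7 - 8 = 2
C(8,3) = 56
C(8,7) = 8
dim_A + dim_B = 56 + 8 = 64


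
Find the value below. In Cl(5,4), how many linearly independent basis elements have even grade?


Even subalgebra dimension = 2^(n-1)
n = 5 + 4 = 9
2^(9 - 1) = 2^8 = 256
Verification: sum of C(9,k) for even k = 1 + 36 + 126 + 84 + 9 = 256
Result = 256


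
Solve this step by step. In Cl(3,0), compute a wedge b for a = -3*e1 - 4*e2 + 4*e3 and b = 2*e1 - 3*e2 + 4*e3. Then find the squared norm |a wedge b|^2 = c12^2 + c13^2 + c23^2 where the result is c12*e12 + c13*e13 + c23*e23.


a wedge b = (a1*b2 - a2*b1)*e12 + (a1*b3 - a3*b1)*e13 + (a2*b3 - a3*b2)*e23
e12 coeff: (-3)*(-3) - (-4)*2 = 9 - (-8) = 17
e13 coeff: (-3)*4 - 4*2 = -12 - 8 = -20
e23 coeff: (-4)*4 - 4*(-3) = -16 - (-12) = -4
|a wedge b|^2 = 17^2 + (-20)^2 + (-4)^2
= 289 + 400 + 16
= 705


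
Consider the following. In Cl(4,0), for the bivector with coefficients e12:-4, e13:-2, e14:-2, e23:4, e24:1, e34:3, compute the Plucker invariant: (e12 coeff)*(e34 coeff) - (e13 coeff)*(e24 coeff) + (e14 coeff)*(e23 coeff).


Plucker relation: af - be + cd
a*f = (-4)*3 = -12
b*e = (-2)*1 = -2
c*d = (-2)*4 = -8
af - be + cd = -12 - (-2) + (-8)
= -18


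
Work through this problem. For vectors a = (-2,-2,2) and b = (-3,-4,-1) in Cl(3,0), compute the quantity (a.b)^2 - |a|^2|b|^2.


a . b = (-2)*(-3) + (-2)*(-4) + 2*(-1)
= 6 + 8 + (-2) = 12
|a|^2 = (-2)^2 + (-2)^2 + 2^2 = 12
|b|^2 = (-3)^2 + (-4)^2 + (-1)^2 = 26
(a.b)^2 = 12^2 = 144
|a|^2 * |b|^2 = 12 * 26 = 312
Result = 144 - 312 = -168


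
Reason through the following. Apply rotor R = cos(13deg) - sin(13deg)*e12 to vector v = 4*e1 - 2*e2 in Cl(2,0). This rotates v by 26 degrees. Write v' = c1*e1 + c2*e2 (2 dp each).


Rotor R = cos(13deg) - sin(13deg)*e12
Rotation angle theta = 2 * 13 = 26 degrees
v' = R*v*~R rotates v by theta.
cos(26deg) = 0.8988, sin(26deg) = 0.4384
v'_1 = 4*cos(26deg) - (-2)*sin(26deg)
= 4*0.8988 - (-2)*0.4384
= 4.47
v'_2 = 4*sin(26deg) + (-2)*cos(26deg)
= 4*0.4384 + (-2)*0.8988
= -0.04
v' = 4.47*e1 - 0.04*e2


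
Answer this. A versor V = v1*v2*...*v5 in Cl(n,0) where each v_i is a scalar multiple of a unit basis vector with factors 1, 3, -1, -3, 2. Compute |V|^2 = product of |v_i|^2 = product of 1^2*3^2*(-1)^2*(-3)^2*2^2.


Each vector v_i has |v_i|^2 = s_i^2
Squared scales: 1^2 = 1, 3^2 = 9, (-1)^2 = 1, (-3)^2 = 9, 2^2 = 4
|V|^2 = 1 * 9 * 1 * 9 * 4
= 324


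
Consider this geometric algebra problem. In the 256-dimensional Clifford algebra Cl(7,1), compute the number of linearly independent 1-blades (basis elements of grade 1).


Number of grade-k basis blades in Cl(p,q) with n = p + q is C(n, k).
n = 7 + 1 = 8
C(8, 1) = 8! / (1! * 7!)
= 40320 / (1 * 5040)
= 8


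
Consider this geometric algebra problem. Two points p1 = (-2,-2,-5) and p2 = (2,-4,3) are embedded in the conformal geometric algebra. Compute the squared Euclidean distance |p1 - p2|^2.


p1 - p2 = (-4, 2, -8)
|p1 - p2|^2 = (-4)^2 + 2^2 + (-8)^2
= 16 + 4 + 64
= 84


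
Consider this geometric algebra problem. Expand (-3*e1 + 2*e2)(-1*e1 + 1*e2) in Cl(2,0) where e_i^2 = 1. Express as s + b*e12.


Expand: (-3*e1 + 2*e2)(-1*e1 + 1*e2)
= (-3)*(-1)*e1e1 + (-3)*1*e1e2 + 2*(-1)*e2e1 + 2*1*e2e2
Using e1^2 = e2^2 = 1, e2e1 = -e1e2:
Scalar part s = (-3)*(-1) + 2*1 = 3 + 2 = 5
Bivector part b = (-3)*1 - 2*(-1) = -3 - (-2) = -1
uv = 5 - 1*e12


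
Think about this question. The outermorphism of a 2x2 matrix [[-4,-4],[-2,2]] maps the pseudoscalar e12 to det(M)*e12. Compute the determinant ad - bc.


The outermorphism of a linear map f sends e1^e2 to f(e1)^f(e2).
f(e1) = -4*e1 - 2*e2
f(e2) = -4*e1 + 2*e2
f(e1) ^ f(e2) = (-4*e1 - 2*e2) ^ (-4*e1 + 2*e2)
= (-4)*2*e12 + (-2)*(-4)*e21
= (-8 - 8)*e12
= -16*e12
Coefficient = -16


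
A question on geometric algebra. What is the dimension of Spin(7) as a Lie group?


Spin(n) double-covers SO(n); both have Lie algebra so(n) of dimension n(n-1)/2.
n = 7
n(n-1) = 7 * 6 = 42
dim Spin(7) = 42/2 = 21


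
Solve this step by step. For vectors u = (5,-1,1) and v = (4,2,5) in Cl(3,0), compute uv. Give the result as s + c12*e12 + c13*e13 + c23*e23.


In Cl(3,0): e_i^2 = 1, e_ie_j = -e_je_i for i != j.
Scalar part = u . v = 5*4 + (-1)*2 + 1*5
= 20 + (-2) + 5 = 23
e12 coeff = 5*2 - (-1)*4 = 10 - (-4) = 14
e13 coeff = 5*5 - 1*4 = 25 - 4 = 21
e23 coeff = (-1)*5 - 1*2 = -5 - 2 = -7
uv = 23 + 14*e12 + 21*e13 - 7*e23


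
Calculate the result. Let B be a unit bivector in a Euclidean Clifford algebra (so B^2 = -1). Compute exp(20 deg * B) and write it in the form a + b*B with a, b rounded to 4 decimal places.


For a unit bivector B with B^2 = -1, the exponential series gives
e^(theta*B) = cos(theta) + sin(theta)*B (the GA analogue of Euler's formula).
theta = 20 degrees = 0.349066 rad
cos(20 deg) = 0.9397
sin(20 deg) = 0.3420
exp(theta*B) = 0.9397 + 0.3420*B


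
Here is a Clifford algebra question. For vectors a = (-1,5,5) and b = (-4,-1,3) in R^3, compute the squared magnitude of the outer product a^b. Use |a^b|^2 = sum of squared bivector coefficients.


a wedge b = (a1*b2 - a2*b1)*e12 + (a1*b3 - a3*b1)*e13 + (a2*b3 - a3*b2)*e23
e12 coeff: (-1)*(-1) - 5*(-4) = 1 - (-20) = 21
e13 coeff: (-1)*3 - 5*(-4) = -3 - (-20) = 17
e23 coeff: 5*3 - 5*(-1) = 15 - (-5) = 20
|a wedge b|^2 = 21^2 + 17^2 + 20^2
= 441 + 289 + 400
= 1130


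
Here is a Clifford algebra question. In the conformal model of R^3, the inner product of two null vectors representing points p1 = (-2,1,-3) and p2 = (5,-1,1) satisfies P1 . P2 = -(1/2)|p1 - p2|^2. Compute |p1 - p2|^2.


p1 - p2 = (-7, 2, -4)
|p1 - p2|^2 = (-7)^2 + 2^2 + (-4)^2
= 49 + 4 + 16
= 69


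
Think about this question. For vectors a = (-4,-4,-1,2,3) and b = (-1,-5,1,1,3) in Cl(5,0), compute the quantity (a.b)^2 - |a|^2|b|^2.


a . b = (-4)*(-1) + (-4)*(-5) + (-1)*1 + 2*1 + 3*3
= 4 + 20 + (-1) + 2 + 9 = 34
|a|^2 = (-4)^2 + (-4)^2 + (-1)^2 + 2^2 + 3^2 = 46
|b|^2 = (-1)^2 + (-5)^2 + 1^2 + 1^2 + 3^2 = 37
(a.b)^2 = 34^2 = 1156
|a|^2 * |b|^2 = 46 * 37 = 1702
Result = 1156 - 1702 = -546


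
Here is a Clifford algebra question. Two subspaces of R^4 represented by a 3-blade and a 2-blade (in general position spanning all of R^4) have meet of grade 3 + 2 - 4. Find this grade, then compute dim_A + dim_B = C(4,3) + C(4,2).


Meet grade = grade(A) + grade(B) - n
= 3 + 2 - 4 = 1
C(4,3) = 4
C(4,2) = 6
dim_A + dim_B = 4 + 6 = 10


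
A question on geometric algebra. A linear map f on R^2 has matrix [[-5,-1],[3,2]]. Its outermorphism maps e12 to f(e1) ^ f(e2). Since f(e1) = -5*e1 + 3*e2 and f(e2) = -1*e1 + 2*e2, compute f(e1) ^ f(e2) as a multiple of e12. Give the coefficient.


The outermorphism of a linear map f sends e1^e2 to f(e1)^f(e2).
f(e1) = -5*e1 + 3*e2
f(e2) = -1*e1 + 2*e2
f(e1) ^ f(e2) = (-5*e1 + 3*e2) ^ (-1*e1 + 2*e2)
= (-5)*2*e12 + 3*(-1)*e21
= (-10 - (-3))*e12
= -7*e12
Coefficient = -7


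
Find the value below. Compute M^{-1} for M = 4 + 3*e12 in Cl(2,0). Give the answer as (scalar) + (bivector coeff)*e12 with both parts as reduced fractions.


M = 4 + 3*e12, where e12^2 = -1.
Since M commutes with its reverse ~M = a - b*e12, M * ~M = a^2 - b^2*e12^2 = a^2 + b^2.
So M^{-1} = ~M / (a^2 + b^2) = (a - b*e12)/(a^2 + b^2).
a^2 + b^2 = 16 + 9 = 25
Scalar part = 4/25 = 4/25
Bivector coeff = -3/25 = -3/25
M^{-1} = 4/25 - 3/25*e12


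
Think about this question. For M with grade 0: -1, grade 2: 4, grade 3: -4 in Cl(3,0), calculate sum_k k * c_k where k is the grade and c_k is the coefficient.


Grade-weighted sum = sum of grade_k * coefficient_k
0*(-1) = 0
2*4 = 8
3*(-4) = -12
Total = 0 + 8 + (-12) = -4


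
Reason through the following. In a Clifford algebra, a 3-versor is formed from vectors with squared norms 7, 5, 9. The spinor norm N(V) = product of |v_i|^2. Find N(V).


Spinor norm N(V) = |v1|^2 * |v2|^2 * ... * |v3|^2
= 7 * 5 * 9
Running product: 7, 35, 315
N(V) = 315


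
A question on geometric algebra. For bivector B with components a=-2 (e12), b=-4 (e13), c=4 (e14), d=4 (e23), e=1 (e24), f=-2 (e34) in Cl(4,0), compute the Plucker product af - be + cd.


Plucker relation: af - be + cd
a*f = (-2)*(-2) = 4
b*e = (-4)*1 = -4
c*d = 4*4 = 16
af - be + cd = 4 - (-4) + 16
= 24


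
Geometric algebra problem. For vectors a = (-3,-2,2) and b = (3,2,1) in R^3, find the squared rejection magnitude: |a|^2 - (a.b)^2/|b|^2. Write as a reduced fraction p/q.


|a|^2 = (-3)^2 + (-2)^2 + 2^2 = 17
|b|^2 = 3^2 + 2^2 + 1^2 = 14
a . b = (-3)*3 + (-2)*2 + 2*1 = -11
(a.b)^2 = (-11)^2 = 121
|rej|^2 = 17 - 121/14
= (238 - 121)/14
= 117/14
In lowest terms: 117/14


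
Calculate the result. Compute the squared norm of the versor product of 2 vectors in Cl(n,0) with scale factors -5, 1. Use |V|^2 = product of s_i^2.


Each vector v_i has |v_i|^2 = s_i^2
Squared scales: (-5)^2 = 25, 1^2 = 1
|V|^2 = 25 * 1
= 25


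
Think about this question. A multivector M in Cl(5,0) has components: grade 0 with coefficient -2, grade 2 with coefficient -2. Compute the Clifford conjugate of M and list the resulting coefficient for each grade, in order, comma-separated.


Clifford conjugate sign for grade k: (-1)^(k(k+1)/2)
Grade 0: (-1)^(0*1/2) = (-1)^0 = 1, coeff -2 -> -2
Grade 2: (-1)^(2*3/2) = (-1)^3 = -1, coeff -2 -> 2
Conjugated coefficients: -2, 2


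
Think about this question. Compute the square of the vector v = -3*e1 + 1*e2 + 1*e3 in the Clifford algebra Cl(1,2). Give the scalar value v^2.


v^2 = sum of c_i^2 * e_i^2
Positive signature terms (e_i^2 = +1): (-3)^2 = 9
Negative signature terms (e_j^2 = -1): 1^2 + 1^2 = 2
v^2 = 9 - 2 = 7


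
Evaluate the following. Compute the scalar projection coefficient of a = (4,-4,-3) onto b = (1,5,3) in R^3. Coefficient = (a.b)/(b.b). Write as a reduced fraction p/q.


Projection coefficient = (a . b) / (b . b)
a . b = 4*1 + (-4)*5 + (-3)*3
= 4 + (-20) + (-9) = -25
b . b = 1^2 + 5^2 + 3^2
= 1 + 25 + 9 = 35
Coefficient = -25/35
In lowest terms: -5/7


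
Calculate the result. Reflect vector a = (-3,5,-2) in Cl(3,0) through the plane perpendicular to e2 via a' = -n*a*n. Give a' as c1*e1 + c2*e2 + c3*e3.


Reflection formula: a' = -n*a*n, with n = e2 (unit vector, n^2 = 1).
For reflection through hyperplane perp to e2:
The component along e2 flips sign, others stay.
a = (-3, 5, -2)
a' = (-3, -5, -2)
a' = -3*e1 - 5*e2 - 2*e3


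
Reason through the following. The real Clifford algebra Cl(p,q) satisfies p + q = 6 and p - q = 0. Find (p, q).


We need p + q = 6 and p - q = 0.
Adding: 2p = 6 + 0 = 6, so p = 3.
Then q = 6 - 3 = 3.
(p, q) = (3, 3)


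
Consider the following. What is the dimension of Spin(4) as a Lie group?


Spin(n) double-covers SO(n); both have Lie algebra so(n) of dimension n(n-1)/2.
n = 4
n(n-1) = 4 * 3 = 12
dim Spin(4) = 12/2 = 6


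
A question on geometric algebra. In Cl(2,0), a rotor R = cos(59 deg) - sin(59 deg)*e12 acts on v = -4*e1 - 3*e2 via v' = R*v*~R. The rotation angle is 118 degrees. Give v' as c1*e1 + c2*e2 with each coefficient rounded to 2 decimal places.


Rotor R = cos(59deg) - sin(59deg)*e12
Rotation angle theta = 2 * 59 = 118 degrees
v' = R*v*~R rotates v by theta.
cos(118deg) = -0.4695, sin(118deg) = 0.8829
v'_1 = -4*cos(118deg) - (-3)*sin(118deg)
= -4*(-0.4695) - (-3)*0.8829
= 4.53
v'_2 = -4*sin(118deg) + (-3)*cos(118deg)
= -4*0.8829 + (-3)*(-0.4695)
= -2.12
v' = 4.53*e1 - 2.12*e2


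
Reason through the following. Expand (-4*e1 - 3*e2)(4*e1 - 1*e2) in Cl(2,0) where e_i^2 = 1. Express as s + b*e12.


Expand: (-4*e1 - 3*e2)(4*e1 - 1*e2)
= (-4)*4*e1e1 + (-4)*(-1)*e1e2 + (-3)*4*e2e1 + (-3)*(-1)*e2e2
Using e1^2 = e2^2 = 1, e2e1 = -e1e2:
Scalar part s = (-4)*4 + (-3)*(-1) = -16 + 3 = -13
Bivector part b = (-4)*(-1) - (-3)*4 = 4 - (-12) = 16
uv = -13 + 16*e12


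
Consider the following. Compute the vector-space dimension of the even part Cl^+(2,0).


Even subalgebra dimension = 2^(n-1)
n = 2 + 0 = 2
2^(2 - 1) = 2^1 = 2
Verification: sum of C(2,k) for even k = 1 + 1 = 2
Result = 2


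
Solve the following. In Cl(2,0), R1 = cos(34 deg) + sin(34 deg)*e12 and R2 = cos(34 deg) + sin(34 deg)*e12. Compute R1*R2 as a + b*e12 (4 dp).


Same-plane rotors commute and their half-angles add:
R1*R2 = cos(a1 + a2) + sin(a1 + a2)*e12.
a1 + a2 = 34 + 34 = 68 deg
cos(68 deg) = 0.3746
sin(68 deg) = 0.9272
R1*R2 = 0.3746 + 0.9272*e12


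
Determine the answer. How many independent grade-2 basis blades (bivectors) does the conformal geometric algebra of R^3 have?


The conformal model of R^3 uses Cl(4,1) with m = 3 + 2 = 5 generators.
Number of grade-2 blades = C(m, 2) = C(5, 2)
= 5*4/2 = 10


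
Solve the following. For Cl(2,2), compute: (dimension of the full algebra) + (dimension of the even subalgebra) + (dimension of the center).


n = 2 + 2 = 4
Total dim = 2^4 = 16
Even subalgebra dim = 2^3 = 8
n is even, so center dim = 1
Sum = 16 + 8 + 1 = 25


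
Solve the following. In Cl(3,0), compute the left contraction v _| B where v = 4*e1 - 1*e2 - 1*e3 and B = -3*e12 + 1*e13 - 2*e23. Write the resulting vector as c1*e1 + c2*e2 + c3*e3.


Left contraction v _| B = <vB>_1 (grade-1 part of the geometric product vB).
Using e1_|e12 = e2, e2_|e12 = -e1, e1_|e13 = e3, e3_|e13 = -e1, e2_|e23 = e3, e3_|e23 = -e2:
e1 coeff: -v2*b12 - v3*b13 = -(-1)*(-3) - (-1)*(1) = -2
e2 coeff: v1*b12 - v3*b23 = (4)*(-3) - (-1)*(-2) = -14
e3 coeff: v1*b13 + v2*b23 = (4)*(1) + (-1)*(-2) = 6
v _| B = -2*e1 - 14*e2 + 6*e3


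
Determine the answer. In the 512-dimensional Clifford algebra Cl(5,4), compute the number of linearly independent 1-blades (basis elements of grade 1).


Number of grade-k basis blades in Cl(p,q) with n = p + q is C(n, k).
n = 5 + 4 = 9
C(9, 1) = 9! / (1! * 8!)
= 362880 / (1 * 40320)
= 9


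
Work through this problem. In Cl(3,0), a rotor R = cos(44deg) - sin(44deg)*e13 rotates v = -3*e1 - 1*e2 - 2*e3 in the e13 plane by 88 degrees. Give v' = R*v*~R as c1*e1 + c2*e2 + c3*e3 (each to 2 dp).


Rotor R = cos(44deg) - sin(44deg)*e13
Rotation angle theta = 2 * 44 = 88 degrees in the e13 plane (e1 -> e3).
The component perpendicular to the plane (e2) is invariant: v'_2 = v2 = -1.00
cos(88deg) = 0.0349, sin(88deg) = 0.9994
v'_1 = v1*cos(theta) - v3*sin(theta) = -3*0.0349 - (-2)*0.9994 = 1.89
v'_3 = v1*sin(theta) + v3*cos(theta) = -3*0.9994 + (-2)*0.0349 = -3.07
v' = 1.89*e1 - 1.00*e2 - 3.07*e3


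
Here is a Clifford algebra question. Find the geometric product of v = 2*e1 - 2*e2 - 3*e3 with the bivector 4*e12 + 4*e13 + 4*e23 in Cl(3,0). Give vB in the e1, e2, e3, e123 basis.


vB has grade-1 (vector) and grade-3 (trivector) parts: vB = (v _| B) + (v ^ B).
Vector part <vB>_1:
  e1: -v2*b12 - v3*b13 = -(-2)*(4) - (-3)*(4) = 20
  e2: v1*b12 - v3*b23 = (2)*(4) - (-3)*(4) = 20
  e3: v1*b13 + v2*b23 = (2)*(4) + (-2)*(4) = 0
Trivector part <vB>_3:
  e123: v1*b23 - v2*b13 + v3*b12 = (2)*(4) - (-2)*(4) + (-3)*(4) = 4
vB = 20*e1 + 20*e2 + 0*e3 + 4*e123


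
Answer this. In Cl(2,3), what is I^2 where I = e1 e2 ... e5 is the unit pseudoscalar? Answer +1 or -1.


The pseudoscalar I = e1...e_n (product of all n generators) of Cl(p,q) satisfies I^2 = (-1)^(q + n(n-1)/2).
p = 2, q = 3, n = p + q = 5
n(n-1)/2 = 5 * 4 / 2 = 10
Exponent = q + n(n-1)/2 = 3 + 10 = 13
I^2 = (-1)^13 = -1


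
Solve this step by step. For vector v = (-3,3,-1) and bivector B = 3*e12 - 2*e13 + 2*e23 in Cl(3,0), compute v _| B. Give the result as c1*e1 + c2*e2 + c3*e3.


Left contraction v _| B = <vB>_1 (grade-1 part of the geometric product vB).
Using e1_|e12 = e2, e2_|e12 = -e1, e1_|e13 = e3, e3_|e13 = -e1, e2_|e23 = e3, e3_|e23 = -e2:
e1 coeff: -v2*b12 - v3*b13 = -(3)*(3) - (-1)*(-2) = -11
e2 coeff: v1*b12 - v3*b23 = (-3)*(3) - (-1)*(2) = -7
e3 coeff: v1*b13 + v2*b23 = (-3)*(-2) + (3)*(2) = 12
v _| B = -11*e1 - 7*e2 + 12*e3


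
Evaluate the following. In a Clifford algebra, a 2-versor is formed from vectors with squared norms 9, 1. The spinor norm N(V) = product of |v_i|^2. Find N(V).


Spinor norm N(V) = |v1|^2 * |v2|^2 * ... * |v2|^2
= 9 * 1
Running product: 9, 9
N(V) = 9


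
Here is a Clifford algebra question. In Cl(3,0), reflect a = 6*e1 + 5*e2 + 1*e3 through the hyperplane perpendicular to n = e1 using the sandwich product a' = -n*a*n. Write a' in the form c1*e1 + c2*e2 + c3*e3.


Reflection formula: a' = -n*a*n, with n = e1 (unit vector, n^2 = 1).
For reflection through hyperplane perp to e1:
The component along e1 flips sign, others stay.
a = (6, 5, 1)
a' = (-6, 5, 1)
a' = -6*e1 + 5*e2 + 1*e3


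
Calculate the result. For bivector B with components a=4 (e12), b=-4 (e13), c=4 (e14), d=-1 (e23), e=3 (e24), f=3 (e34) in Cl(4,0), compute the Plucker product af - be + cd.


Plucker relation: af - be + cd
a*f = 4*3 = 12
b*e = (-4)*3 = -12
c*d = 4*(-1) = -4
af - be + cd = 12 - (-12) + (-4)
= 20


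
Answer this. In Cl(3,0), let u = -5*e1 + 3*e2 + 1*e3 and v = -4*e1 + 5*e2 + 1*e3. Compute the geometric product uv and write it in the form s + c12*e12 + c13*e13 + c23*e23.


In Cl(3,0): e_i^2 = 1, e_ie_j = -e_je_i for i != j.
Scalar part = u . v = (-5)*(-4) + 3*5 + 1*1
= 20 + 15 + 1 = 36
e12 coeff = (-5)*5 - 3*(-4) = -25 - (-12) = -13
e13 coeff = (-5)*1 - 1*(-4) = -5 - (-4) = -1
e23 coeff = 3*1 - 1*5 = 3 - 5 = -2
uv = 36 - 13*e12 - 1*e13 - 2*e23
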